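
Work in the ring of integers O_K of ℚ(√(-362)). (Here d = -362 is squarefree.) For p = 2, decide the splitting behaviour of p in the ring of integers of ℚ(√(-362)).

ramified — (2) = 𝔭²

-362 mod 4 = 2, hence disc K = 4·(-362) = -1448 and O_K = ℤ[√-362].
disc(K) = -1448 = 2·(-724), so p = 2 is ramified.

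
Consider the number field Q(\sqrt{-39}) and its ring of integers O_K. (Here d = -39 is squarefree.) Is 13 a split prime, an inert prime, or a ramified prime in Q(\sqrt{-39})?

p ramifies

-39 mod 4 = 1, hence disc K = -39 and O_K = ℤ[(1+√-39)/2].
disc(K) = -39 = 13·(-3), so p = 13 is ramified.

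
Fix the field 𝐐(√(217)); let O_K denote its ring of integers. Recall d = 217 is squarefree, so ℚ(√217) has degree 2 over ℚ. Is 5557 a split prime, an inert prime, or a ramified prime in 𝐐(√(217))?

inert

217 mod 4 = 1, hence disc K = 217 and O_K = ℤ[(1+√217)/2].
5557 ∤ 217, so 5557 is unramified.
Legendre symbol by Euler's criterion: (217/5557) ≡ 217^2778 ≡ 5556 (mod 5557), i.e. (217/5557) = -1.
(217/5557) = -1, so 5557 is inert.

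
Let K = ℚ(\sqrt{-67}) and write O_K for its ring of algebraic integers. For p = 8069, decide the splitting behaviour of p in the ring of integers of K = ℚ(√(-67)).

splits completely

-67 mod 4 = 1, hence disc K = -67 and O_K = ℤ[(1+√-67)/2].
disc(K) = -67 is not divisible by 8069; 8069 is unramified.
Compute (-67/8069) via Euler: 8002^((8069-1)/2) mod 8069 = 1, so (-67/8069) = 1.
d is a quadratic residue mod p, hence 8069 splits in O_K.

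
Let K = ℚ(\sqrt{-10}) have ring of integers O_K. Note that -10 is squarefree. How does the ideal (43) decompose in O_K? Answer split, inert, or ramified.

Since -10 ≢ 1 mod 4, the ring of integers is ℤ[√-10] with discriminant 4·(-10) = -40.
43 ∤ -40, so 43 is unramified.
Legendre symbol by Euler's criterion: (-10/43) ≡ (-10)^21 ≡ 42 (mod 43), i.e. (-10/43) = -1.
d is a non-residue mod p, hence 43 remains inert in O_K.

remains prime (inert)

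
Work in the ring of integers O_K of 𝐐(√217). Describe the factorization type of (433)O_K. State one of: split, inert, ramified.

d = 217 ≡ 1 (mod 4), so O_K = ℤ[(1+√217)/2] and disc(K) = d = 217.
disc(K) = 217 is not divisible by 433; 433 is unramified.
Compute (217/433) via Euler: 217^((433-1)/2) mod 433 = 1, so (217/433) = 1.
(217/433) = 1, so 433 splits.

split — (433) = 𝔭₁𝔭₂ with 𝔭₁ ≠ 𝔭₂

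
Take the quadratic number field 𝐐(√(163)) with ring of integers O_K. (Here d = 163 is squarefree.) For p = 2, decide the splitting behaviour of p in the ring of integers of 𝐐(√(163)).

163 mod 4 = 3, hence disc K = 4·163 = 652 and O_K = ℤ[√163].
Ramification test: 2 | 652. The prime 2 ramifies in K.

p ramifies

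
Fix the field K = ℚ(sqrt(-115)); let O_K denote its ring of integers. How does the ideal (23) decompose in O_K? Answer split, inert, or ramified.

ramified — (23) = 𝔭²

d = -115 ≡ 1 (mod 4), so O_K = ℤ[(1+√-115)/2] and disc(K) = d = -115.
Ramification test: 23 | -115. The prime 23 ramifies in K.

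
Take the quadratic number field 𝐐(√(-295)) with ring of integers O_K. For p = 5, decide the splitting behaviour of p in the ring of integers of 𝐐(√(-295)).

d = -295 ≡ 1 (mod 4), so O_K = ℤ[(1+√-295)/2] and disc(K) = d = -295.
disc(K) = -295 = 5·(-59), so p = 5 is ramified.

5 is ramified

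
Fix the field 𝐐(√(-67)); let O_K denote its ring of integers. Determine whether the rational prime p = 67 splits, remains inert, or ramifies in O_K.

p ramifies

-67 mod 4 = 1, hence disc K = -67 and O_K = ℤ[(1+√-67)/2].
disc(K) = -67 = 67·(-1), so p = 67 is ramified.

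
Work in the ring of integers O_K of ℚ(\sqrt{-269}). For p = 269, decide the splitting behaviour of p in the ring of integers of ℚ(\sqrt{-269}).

Since -269 ≢ 1 mod 4, the ring of integers is ℤ[√-269] with discriminant 4·(-269) = -1076.
Ramification test: 269 | -1076. The prime 269 ramifies in K.

ramified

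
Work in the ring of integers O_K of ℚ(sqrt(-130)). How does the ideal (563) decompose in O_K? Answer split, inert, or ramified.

inert

-130 mod 4 = 2, hence disc K = 4·(-130) = -520 and O_K = ℤ[√-130].
disc(K) = -520 is not divisible by 563; 563 is unramified.
Legendre symbol by Euler's criterion: (-130/563) ≡ (-130)^281 ≡ 562 (mod 563), i.e. (-130/563) = -1.
Legendre symbol -1 ⇒ 563 is inert.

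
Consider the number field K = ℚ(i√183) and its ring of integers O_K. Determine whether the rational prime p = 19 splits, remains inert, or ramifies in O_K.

-183 mod 4 = 1, hence disc K = -183 and O_K = ℤ[(1+√-183)/2].
Since gcd(19, -183) = 1 the prime 19 does not ramify.
Compute (-183/19) via Euler: 7^((19-1)/2) mod 19 = 1, so (-183/19) = 1.
Legendre symbol 1 ⇒ 19 is split.

splits completely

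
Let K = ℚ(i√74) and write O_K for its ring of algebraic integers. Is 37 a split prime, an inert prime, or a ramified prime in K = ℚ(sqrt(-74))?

d = -74 ≡ 2 (mod 4), so O_K = ℤ[√-74] and disc(K) = 4d = -296.
37 divides disc(K) = -296, so 37 ramifies.

37 is ramified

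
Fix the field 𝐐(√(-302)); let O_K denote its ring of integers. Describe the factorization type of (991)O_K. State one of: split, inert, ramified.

-302 mod 4 = 2, hence disc K = 4·(-302) = -1208 and O_K = ℤ[√-302].
991 ∤ -1208, so 991 is unramified.
Legendre symbol by Euler's criterion: (-302/991) ≡ (-302)^495 ≡ 1 (mod 991), i.e. (-302/991) = 1.
(-302/991) = 1, so 991 splits.

split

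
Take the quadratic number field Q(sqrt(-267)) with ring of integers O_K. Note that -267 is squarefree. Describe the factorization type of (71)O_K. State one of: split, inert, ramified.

inert

-267 mod 4 = 1, hence disc K = -267 and O_K = ℤ[(1+√-267)/2].
Since gcd(71, -267) = 1 the prime 71 does not ramify.
Legendre symbol by Euler's criterion: (-267/71) ≡ (-267)^35 ≡ 70 (mod 71), i.e. (-267/71) = -1.
Legendre symbol -1 ⇒ 71 is inert.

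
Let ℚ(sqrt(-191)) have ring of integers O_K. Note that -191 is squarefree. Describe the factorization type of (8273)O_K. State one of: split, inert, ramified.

split

Since -191 ≡ 1 mod 4, the ring of integers is ℤ[(1+√-191)/2] with discriminant -191.
disc(K) = -191 is not divisible by 8273; 8273 is unramified.
Compute (-191/8273) via Euler: 8082^((8273-1)/2) mod 8273 = 1, so (-191/8273) = 1.
Legendre symbol 1 ⇒ 8273 is split.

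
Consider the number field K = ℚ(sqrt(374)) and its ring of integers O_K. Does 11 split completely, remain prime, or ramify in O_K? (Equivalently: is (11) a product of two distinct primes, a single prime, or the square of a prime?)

ramifies in O_K

d = 374 ≡ 2 (mod 4), so O_K = ℤ[√374] and disc(K) = 4d = 1496.
11 divides disc(K) = 1496, so 11 ramifies.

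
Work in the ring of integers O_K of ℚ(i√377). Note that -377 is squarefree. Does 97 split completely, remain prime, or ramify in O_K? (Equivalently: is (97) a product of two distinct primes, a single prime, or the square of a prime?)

split — (97) = 𝔭₁𝔭₂ with 𝔭₁ ≠ 𝔭₂

-377 mod 4 = 3, hence disc K = 4·(-377) = -1508 and O_K = ℤ[√-377].
Since gcd(97, -1508) = 1 the prime 97 does not ramify.
Euler's criterion: (-377)^48 mod 97 = 1. Thus (-377|97) = 1.
(-377/97) = 1, so 97 splits.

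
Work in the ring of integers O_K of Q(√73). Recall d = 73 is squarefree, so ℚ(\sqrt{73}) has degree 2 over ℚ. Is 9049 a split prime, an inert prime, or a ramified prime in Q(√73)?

9049 splits in O_K

73 mod 4 = 1, hence disc K = 73 and O_K = ℤ[(1+√73)/2].
9049 ∤ 73, so 9049 is unramified.
(73/9049) = 73^4524 mod 9049 = 1, giving Legendre symbol 1.
d is a quadratic residue mod p, hence 9049 splits in O_K.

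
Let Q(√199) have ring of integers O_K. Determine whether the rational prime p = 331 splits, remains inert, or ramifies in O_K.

Since 199 ≢ 1 mod 4, the ring of integers is ℤ[√199] with discriminant 4·199 = 796.
Since gcd(331, 796) = 1 the prime 331 does not ramify.
Compute (199/331) via Euler: 199^((331-1)/2) mod 331 = 330, so (199/331) = -1.
(199/331) = -1, so 331 is inert.

331 remains inert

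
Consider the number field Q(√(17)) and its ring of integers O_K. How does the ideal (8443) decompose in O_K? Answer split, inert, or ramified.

8443 remains inert

Since 17 ≡ 1 mod 4, the ring of integers is ℤ[(1+√17)/2] with discriminant 17.
Since gcd(8443, 17) = 1 the prime 8443 does not ramify.
Legendre symbol by Euler's criterion: (17/8443) ≡ 17^4221 ≡ 8442 (mod 8443), i.e. (17/8443) = -1.
Legendre symbol -1 ⇒ 8443 is inert.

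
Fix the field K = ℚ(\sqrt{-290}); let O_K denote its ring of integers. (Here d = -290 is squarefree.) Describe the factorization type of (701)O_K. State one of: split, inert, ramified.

701 remains inert

d = -290 ≡ 2 (mod 4), so O_K = ℤ[√-290] and disc(K) = 4d = -1160.
Since gcd(701, -1160) = 1 the prime 701 does not ramify.
Euler's criterion: (-290)^350 mod 701 = 700. Thus (-290|701) = -1.
(-290/701) = -1, so 701 is inert.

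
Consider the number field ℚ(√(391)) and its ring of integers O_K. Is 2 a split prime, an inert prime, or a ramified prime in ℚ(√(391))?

ramified

391 mod 4 = 3, hence disc K = 4·391 = 1564 and O_K = ℤ[√391].
disc(K) = 1564 = 2·782, so p = 2 is ramified.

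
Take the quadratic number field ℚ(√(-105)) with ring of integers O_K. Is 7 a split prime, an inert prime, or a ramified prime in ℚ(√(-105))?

7 is ramified

Since -105 ≢ 1 mod 4, the ring of integers is ℤ[√-105] with discriminant 4·(-105) = -420.
disc(K) = -420 = 7·(-60), so p = 7 is ramified.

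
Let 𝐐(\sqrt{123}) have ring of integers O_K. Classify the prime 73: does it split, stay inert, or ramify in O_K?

73 splits in O_K

d = 123 ≡ 3 (mod 4), so O_K = ℤ[√123] and disc(K) = 4d = 492.
Since gcd(73, 492) = 1 the prime 73 does not ramify.
Compute (123/73) via Euler: 50^((73-1)/2) mod 73 = 1, so (123/73) = 1.
Legendre symbol 1 ⇒ 73 is split.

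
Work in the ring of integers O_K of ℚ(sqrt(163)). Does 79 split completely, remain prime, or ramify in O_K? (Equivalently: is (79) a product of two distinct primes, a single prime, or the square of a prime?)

d = 163 ≡ 3 (mod 4), so O_K = ℤ[√163] and disc(K) = 4d = 652.
79 ∤ 652, so 79 is unramified.
Euler's criterion: 163^39 mod 79 = 1. Thus (163|79) = 1.
(163/79) = 1, so 79 splits.

split — (79) = 𝔭₁𝔭₂ with 𝔭₁ ≠ 𝔭₂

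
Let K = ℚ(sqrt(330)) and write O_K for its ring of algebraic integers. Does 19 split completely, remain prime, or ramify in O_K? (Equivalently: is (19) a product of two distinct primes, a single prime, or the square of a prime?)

splits completely

330 mod 4 = 2, hence disc K = 4·330 = 1320 and O_K = ℤ[√330].
Since gcd(19, 1320) = 1 the prime 19 does not ramify.
Compute (330/19) via Euler: 7^((19-1)/2) mod 19 = 1, so (330/19) = 1.
(330/19) = 1, so 19 splits.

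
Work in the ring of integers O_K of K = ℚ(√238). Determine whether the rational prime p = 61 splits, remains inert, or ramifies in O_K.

Since 238 ≢ 1 mod 4, the ring of integers is ℤ[√238] with discriminant 4·238 = 952.
61 ∤ 952, so 61 is unramified.
Legendre symbol by Euler's criterion: (238/61) ≡ 238^30 ≡ 60 (mod 61), i.e. (238/61) = -1.
d is a non-residue mod p, hence 61 remains inert in O_K.

remains prime (inert)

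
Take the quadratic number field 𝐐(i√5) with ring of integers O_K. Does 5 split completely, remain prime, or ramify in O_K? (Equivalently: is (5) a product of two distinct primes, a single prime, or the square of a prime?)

Since -5 ≢ 1 mod 4, the ring of integers is ℤ[√-5] with discriminant 4·(-5) = -20.
5 divides disc(K) = -20, so 5 ramifies.

ramified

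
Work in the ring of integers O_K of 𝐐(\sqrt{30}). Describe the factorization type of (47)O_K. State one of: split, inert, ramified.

d = 30 ≡ 2 (mod 4), so O_K = ℤ[√30] and disc(K) = 4d = 120.
Since gcd(47, 120) = 1 the prime 47 does not ramify.
(30/47) = 30^23 mod 47 = 46, giving Legendre symbol -1.
Legendre symbol -1 ⇒ 47 is inert.

p is inert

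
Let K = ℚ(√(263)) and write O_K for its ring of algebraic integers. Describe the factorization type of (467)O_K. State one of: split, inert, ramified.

467 remains inert

263 mod 4 = 3, hence disc K = 4·263 = 1052 and O_K = ℤ[√263].
disc(K) = 1052 is not divisible by 467; 467 is unramified.
Euler's criterion: 263^233 mod 467 = 466. Thus (263|467) = -1.
(263/467) = -1, so 467 is inert.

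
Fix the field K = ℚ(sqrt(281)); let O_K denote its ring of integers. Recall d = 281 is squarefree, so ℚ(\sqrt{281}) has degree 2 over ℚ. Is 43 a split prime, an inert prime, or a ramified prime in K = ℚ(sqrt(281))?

p splits

281 mod 4 = 1, hence disc K = 281 and O_K = ℤ[(1+√281)/2].
43 ∤ 281, so 43 is unramified.
Legendre symbol by Euler's criterion: (281/43) ≡ 281^21 ≡ 1 (mod 43), i.e. (281/43) = 1.
Legendre symbol 1 ⇒ 43 is split.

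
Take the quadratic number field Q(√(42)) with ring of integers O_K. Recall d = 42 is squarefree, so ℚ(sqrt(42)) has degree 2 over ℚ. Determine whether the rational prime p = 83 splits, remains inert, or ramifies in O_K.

83 remains inert

Since 42 ≢ 1 mod 4, the ring of integers is ℤ[√42] with discriminant 4·42 = 168.
disc(K) = 168 is not divisible by 83; 83 is unramified.
Compute (42/83) via Euler: 42^((83-1)/2) mod 83 = 82, so (42/83) = -1.
d is a non-residue mod p, hence 83 remains inert in O_K.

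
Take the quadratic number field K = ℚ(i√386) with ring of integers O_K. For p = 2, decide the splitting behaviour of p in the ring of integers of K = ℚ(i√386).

Since -386 ≢ 1 mod 4, the ring of integers is ℤ[√-386] with discriminant 4·(-386) = -1544.
disc(K) = -1544 = 2·(-772), so p = 2 is ramified.

ramified — (2) = 𝔭²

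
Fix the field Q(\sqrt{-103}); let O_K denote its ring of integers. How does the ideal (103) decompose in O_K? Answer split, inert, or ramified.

-103 mod 4 = 1, hence disc K = -103 and O_K = ℤ[(1+√-103)/2].
Ramification test: 103 | -103. The prime 103 ramifies in K.

103 is ramified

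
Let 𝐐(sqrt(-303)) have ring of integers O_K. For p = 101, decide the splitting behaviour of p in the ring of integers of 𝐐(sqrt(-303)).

ramified — (101) = 𝔭²

-303 mod 4 = 1, hence disc K = -303 and O_K = ℤ[(1+√-303)/2].
101 divides disc(K) = -303, so 101 ramifies.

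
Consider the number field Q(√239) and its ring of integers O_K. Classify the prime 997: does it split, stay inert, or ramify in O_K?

Since 239 ≢ 1 mod 4, the ring of integers is ℤ[√239] with discriminant 4·239 = 956.
disc(K) = 956 is not divisible by 997; 997 is unramified.
Legendre symbol by Euler's criterion: (239/997) ≡ 239^498 ≡ 996 (mod 997), i.e. (239/997) = -1.
(239/997) = -1, so 997 is inert.

inert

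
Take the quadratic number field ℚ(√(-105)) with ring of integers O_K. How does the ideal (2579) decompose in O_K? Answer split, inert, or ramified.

d = -105 ≡ 3 (mod 4), so O_K = ℤ[√-105] and disc(K) = 4d = -420.
disc(K) = -420 is not divisible by 2579; 2579 is unramified.
Legendre symbol by Euler's criterion: (-105/2579) ≡ (-105)^1289 ≡ 2578 (mod 2579), i.e. (-105/2579) = -1.
Legendre symbol -1 ⇒ 2579 is inert.

2579 remains inert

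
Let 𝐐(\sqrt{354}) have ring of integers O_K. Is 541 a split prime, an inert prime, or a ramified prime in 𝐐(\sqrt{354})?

354 mod 4 = 2, hence disc K = 4·354 = 1416 and O_K = ℤ[√354].
Since gcd(541, 1416) = 1 the prime 541 does not ramify.
Euler's criterion: 354^270 mod 541 = 1. Thus (354|541) = 1.
d is a quadratic residue mod p, hence 541 splits in O_K.

541 splits in O_K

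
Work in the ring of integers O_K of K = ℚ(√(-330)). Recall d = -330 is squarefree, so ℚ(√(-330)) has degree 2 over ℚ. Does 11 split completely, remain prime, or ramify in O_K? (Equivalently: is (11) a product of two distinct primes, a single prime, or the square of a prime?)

d = -330 ≡ 2 (mod 4), so O_K = ℤ[√-330] and disc(K) = 4d = -1320.
11 divides disc(K) = -1320, so 11 ramifies.

ramified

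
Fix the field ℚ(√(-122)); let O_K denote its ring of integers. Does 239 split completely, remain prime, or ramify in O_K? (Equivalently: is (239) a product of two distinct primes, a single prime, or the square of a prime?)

d = -122 ≡ 2 (mod 4), so O_K = ℤ[√-122] and disc(K) = 4d = -488.
239 ∤ -488, so 239 is unramified.
Euler's criterion: (-122)^119 mod 239 = 238. Thus (-122|239) = -1.
Legendre symbol -1 ⇒ 239 is inert.

remains prime (inert)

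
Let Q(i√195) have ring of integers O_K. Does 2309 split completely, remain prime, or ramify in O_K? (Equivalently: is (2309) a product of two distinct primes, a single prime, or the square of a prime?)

split

Since -195 ≡ 1 mod 4, the ring of integers is ℤ[(1+√-195)/2] with discriminant -195.
Since gcd(2309, -195) = 1 the prime 2309 does not ramify.
Euler's criterion: (-195)^1154 mod 2309 = 1. Thus (-195|2309) = 1.
(-195/2309) = 1, so 2309 splits.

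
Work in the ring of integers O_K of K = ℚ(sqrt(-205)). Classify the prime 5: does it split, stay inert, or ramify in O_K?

p ramifies

-205 mod 4 = 3, hence disc K = 4·(-205) = -820 and O_K = ℤ[√-205].
Ramification test: 5 | -820. The prime 5 ramifies in K.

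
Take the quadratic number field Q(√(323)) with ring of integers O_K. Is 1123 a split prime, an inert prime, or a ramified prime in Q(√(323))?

1123 splits in O_K

d = 323 ≡ 3 (mod 4), so O_K = ℤ[√323] and disc(K) = 4d = 1292.
Since gcd(1123, 1292) = 1 the prime 1123 does not ramify.
Euler's criterion: 323^561 mod 1123 = 1. Thus (323|1123) = 1.
Legendre symbol 1 ⇒ 1123 is split.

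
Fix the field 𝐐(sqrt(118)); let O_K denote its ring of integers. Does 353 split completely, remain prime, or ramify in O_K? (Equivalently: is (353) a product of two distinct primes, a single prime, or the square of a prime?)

Since 118 ≢ 1 mod 4, the ring of integers is ℤ[√118] with discriminant 4·118 = 472.
353 ∤ 472, so 353 is unramified.
Euler's criterion: 118^176 mod 353 = 352. Thus (118|353) = -1.
d is a non-residue mod p, hence 353 remains inert in O_K.

inert — (353) stays prime in O_K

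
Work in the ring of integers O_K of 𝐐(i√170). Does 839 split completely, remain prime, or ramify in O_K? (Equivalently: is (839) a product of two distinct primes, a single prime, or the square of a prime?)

p splits

d = -170 ≡ 2 (mod 4), so O_K = ℤ[√-170] and disc(K) = 4d = -680.
disc(K) = -680 is not divisible by 839; 839 is unramified.
Legendre symbol by Euler's criterion: (-170/839) ≡ (-170)^419 ≡ 1 (mod 839), i.e. (-170/839) = 1.
Legendre symbol 1 ⇒ 839 is split.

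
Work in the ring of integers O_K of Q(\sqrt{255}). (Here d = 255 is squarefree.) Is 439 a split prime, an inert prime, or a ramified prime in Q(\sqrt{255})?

439 splits in O_K

255 mod 4 = 3, hence disc K = 4·255 = 1020 and O_K = ℤ[√255].
disc(K) = 1020 is not divisible by 439; 439 is unramified.
(255/439) = 255^219 mod 439 = 1, giving Legendre symbol 1.
d is a quadratic residue mod p, hence 439 splits in O_K.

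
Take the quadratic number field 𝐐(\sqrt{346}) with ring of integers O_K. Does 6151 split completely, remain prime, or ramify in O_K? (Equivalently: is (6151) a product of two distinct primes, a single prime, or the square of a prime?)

d = 346 ≡ 2 (mod 4), so O_K = ℤ[√346] and disc(K) = 4d = 1384.
6151 ∤ 1384, so 6151 is unramified.
Euler's criterion: 346^3075 mod 6151 = 1. Thus (346|6151) = 1.
Legendre symbol 1 ⇒ 6151 is split.

p splits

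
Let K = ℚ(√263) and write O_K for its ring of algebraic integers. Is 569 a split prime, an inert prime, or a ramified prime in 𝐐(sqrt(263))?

263 mod 4 = 3, hence disc K = 4·263 = 1052 and O_K = ℤ[√263].
569 ∤ 1052, so 569 is unramified.
(263/569) = 263^284 mod 569 = 1, giving Legendre symbol 1.
Legendre symbol 1 ⇒ 569 is split.

split — (569) = 𝔭₁𝔭₂ with 𝔭₁ ≠ 𝔭₂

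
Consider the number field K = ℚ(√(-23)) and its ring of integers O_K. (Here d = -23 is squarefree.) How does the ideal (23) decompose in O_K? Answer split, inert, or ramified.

ramified — (23) = 𝔭²

d = -23 ≡ 1 (mod 4), so O_K = ℤ[(1+√-23)/2] and disc(K) = d = -23.
disc(K) = -23 = 23·(-1), so p = 23 is ramified.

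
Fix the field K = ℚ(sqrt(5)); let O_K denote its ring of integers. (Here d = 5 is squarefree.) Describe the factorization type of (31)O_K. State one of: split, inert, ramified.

splits completely

5 mod 4 = 1, hence disc K = 5 and O_K = ℤ[(1+√5)/2].
31 ∤ 5, so 31 is unramified.
Euler's criterion: 5^15 mod 31 = 1. Thus (5|31) = 1.
d is a quadratic residue mod p, hence 31 splits in O_K.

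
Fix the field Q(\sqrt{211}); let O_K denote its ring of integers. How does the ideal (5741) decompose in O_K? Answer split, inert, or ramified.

p splits

Since 211 ≢ 1 mod 4, the ring of integers is ℤ[√211] with discriminant 4·211 = 844.
Since gcd(5741, 844) = 1 the prime 5741 does not ramify.
Euler's criterion: 211^2870 mod 5741 = 1. Thus (211|5741) = 1.
(211/5741) = 1, so 5741 splits.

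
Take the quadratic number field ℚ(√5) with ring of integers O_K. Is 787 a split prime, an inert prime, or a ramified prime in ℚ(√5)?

Since 5 ≡ 1 mod 4, the ring of integers is ℤ[(1+√5)/2] with discriminant 5.
787 ∤ 5, so 787 is unramified.
Legendre symbol by Euler's criterion: (5/787) ≡ 5^393 ≡ 786 (mod 787), i.e. (5/787) = -1.
(5/787) = -1, so 787 is inert.

inert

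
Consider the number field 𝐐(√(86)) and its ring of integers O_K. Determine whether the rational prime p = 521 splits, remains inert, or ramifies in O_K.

p is inert

Since 86 ≢ 1 mod 4, the ring of integers is ℤ[√86] with discriminant 4·86 = 344.
Since gcd(521, 344) = 1 the prime 521 does not ramify.
(86/521) = 86^260 mod 521 = 520, giving Legendre symbol -1.
d is a non-residue mod p, hence 521 remains inert in O_K.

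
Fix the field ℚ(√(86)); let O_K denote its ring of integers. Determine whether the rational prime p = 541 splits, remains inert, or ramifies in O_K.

d = 86 ≡ 2 (mod 4), so O_K = ℤ[√86] and disc(K) = 4d = 344.
541 ∤ 344, so 541 is unramified.
Euler's criterion: 86^270 mod 541 = 540. Thus (86|541) = -1.
Legendre symbol -1 ⇒ 541 is inert.

541 remains inert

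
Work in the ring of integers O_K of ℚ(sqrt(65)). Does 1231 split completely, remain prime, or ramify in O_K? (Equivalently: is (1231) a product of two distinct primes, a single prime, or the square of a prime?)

p splits

d = 65 ≡ 1 (mod 4), so O_K = ℤ[(1+√65)/2] and disc(K) = d = 65.
Since gcd(1231, 65) = 1 the prime 1231 does not ramify.
Compute (65/1231) via Euler: 65^((1231-1)/2) mod 1231 = 1, so (65/1231) = 1.
d is a quadratic residue mod p, hence 1231 splits in O_K.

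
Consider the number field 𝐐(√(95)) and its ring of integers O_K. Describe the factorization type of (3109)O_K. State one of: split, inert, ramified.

Since 95 ≢ 1 mod 4, the ring of integers is ℤ[√95] with discriminant 4·95 = 380.
3109 ∤ 380, so 3109 is unramified.
Legendre symbol by Euler's criterion: (95/3109) ≡ 95^1554 ≡ 3108 (mod 3109), i.e. (95/3109) = -1.
d is a non-residue mod p, hence 3109 remains inert in O_K.

p is inert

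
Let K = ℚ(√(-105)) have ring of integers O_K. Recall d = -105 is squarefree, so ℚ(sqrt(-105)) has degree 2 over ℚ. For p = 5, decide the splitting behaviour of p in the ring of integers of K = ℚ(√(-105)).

ramified — (5) = 𝔭²

-105 mod 4 = 3, hence disc K = 4·(-105) = -420 and O_K = ℤ[√-105].
5 divides disc(K) = -420, so 5 ramifies.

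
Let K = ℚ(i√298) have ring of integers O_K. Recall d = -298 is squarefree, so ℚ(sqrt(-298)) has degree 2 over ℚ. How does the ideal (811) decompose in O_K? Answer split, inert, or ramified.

Since -298 ≢ 1 mod 4, the ring of integers is ℤ[√-298] with discriminant 4·(-298) = -1192.
Since gcd(811, -1192) = 1 the prime 811 does not ramify.
Compute (-298/811) via Euler: 513^((811-1)/2) mod 811 = 810, so (-298/811) = -1.
Legendre symbol -1 ⇒ 811 is inert.

811 remains inert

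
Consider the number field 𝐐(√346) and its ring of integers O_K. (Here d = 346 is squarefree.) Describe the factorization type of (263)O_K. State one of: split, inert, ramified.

splits completely

346 mod 4 = 2, hence disc K = 4·346 = 1384 and O_K = ℤ[√346].
disc(K) = 1384 is not divisible by 263; 263 is unramified.
Legendre symbol by Euler's criterion: (346/263) ≡ 346^131 ≡ 1 (mod 263), i.e. (346/263) = 1.
d is a quadratic residue mod p, hence 263 splits in O_K.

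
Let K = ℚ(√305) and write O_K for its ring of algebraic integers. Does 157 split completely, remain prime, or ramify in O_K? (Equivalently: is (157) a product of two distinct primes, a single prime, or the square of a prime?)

157 splits in O_K

d = 305 ≡ 1 (mod 4), so O_K = ℤ[(1+√305)/2] and disc(K) = d = 305.
Since gcd(157, 305) = 1 the prime 157 does not ramify.
Euler's criterion: 305^78 mod 157 = 1. Thus (305|157) = 1.
(305/157) = 1, so 157 splits.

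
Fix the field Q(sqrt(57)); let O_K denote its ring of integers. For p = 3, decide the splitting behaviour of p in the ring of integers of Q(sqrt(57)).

ramified

57 mod 4 = 1, hence disc K = 57 and O_K = ℤ[(1+√57)/2].
3 divides disc(K) = 57, so 3 ramifies.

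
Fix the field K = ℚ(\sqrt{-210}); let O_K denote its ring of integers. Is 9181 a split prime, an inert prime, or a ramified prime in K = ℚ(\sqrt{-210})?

d = -210 ≡ 2 (mod 4), so O_K = ℤ[√-210] and disc(K) = 4d = -840.
9181 ∤ -840, so 9181 is unramified.
Compute (-210/9181) via Euler: 8971^((9181-1)/2) mod 9181 = 9180, so (-210/9181) = -1.
d is a non-residue mod p, hence 9181 remains inert in O_K.

p is inert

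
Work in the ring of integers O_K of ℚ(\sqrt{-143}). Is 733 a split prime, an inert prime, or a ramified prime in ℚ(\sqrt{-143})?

-143 mod 4 = 1, hence disc K = -143 and O_K = ℤ[(1+√-143)/2].
733 ∤ -143, so 733 is unramified.
Legendre symbol by Euler's criterion: (-143/733) ≡ (-143)^366 ≡ 1 (mod 733), i.e. (-143/733) = 1.
Legendre symbol 1 ⇒ 733 is split.

splits completely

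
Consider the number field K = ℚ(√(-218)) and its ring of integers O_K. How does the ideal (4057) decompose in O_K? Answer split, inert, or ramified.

d = -218 ≡ 2 (mod 4), so O_K = ℤ[√-218] and disc(K) = 4d = -872.
disc(K) = -872 is not divisible by 4057; 4057 is unramified.
(-218/4057) = 3839^2028 mod 4057 = 4056, giving Legendre symbol -1.
(-218/4057) = -1, so 4057 is inert.

4057 remains inert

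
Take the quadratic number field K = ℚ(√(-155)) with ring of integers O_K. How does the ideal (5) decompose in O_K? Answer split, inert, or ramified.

d = -155 ≡ 1 (mod 4), so O_K = ℤ[(1+√-155)/2] and disc(K) = d = -155.
disc(K) = -155 = 5·(-31), so p = 5 is ramified.

ramified — (5) = 𝔭²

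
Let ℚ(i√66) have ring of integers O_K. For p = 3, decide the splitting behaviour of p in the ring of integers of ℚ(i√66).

ramified — (3) = 𝔭²

d = -66 ≡ 2 (mod 4), so O_K = ℤ[√-66] and disc(K) = 4d = -264.
3 divides disc(K) = -264, so 3 ramifies.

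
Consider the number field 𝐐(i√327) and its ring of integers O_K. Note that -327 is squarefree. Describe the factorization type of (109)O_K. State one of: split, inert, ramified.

ramified — (109) = 𝔭²

-327 mod 4 = 1, hence disc K = -327 and O_K = ℤ[(1+√-327)/2].
disc(K) = -327 = 109·(-3), so p = 109 is ramified.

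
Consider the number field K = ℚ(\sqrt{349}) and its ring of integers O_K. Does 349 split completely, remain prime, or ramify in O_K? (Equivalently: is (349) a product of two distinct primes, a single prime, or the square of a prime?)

349 is ramified

Since 349 ≡ 1 mod 4, the ring of integers is ℤ[(1+√349)/2] with discriminant 349.
Ramification test: 349 | 349. The prime 349 ramifies in K.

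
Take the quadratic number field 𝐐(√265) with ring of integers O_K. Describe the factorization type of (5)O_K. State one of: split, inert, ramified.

5 is ramified

Since 265 ≡ 1 mod 4, the ring of integers is ℤ[(1+√265)/2] with discriminant 265.
Ramification test: 5 | 265. The prime 5 ramifies in K.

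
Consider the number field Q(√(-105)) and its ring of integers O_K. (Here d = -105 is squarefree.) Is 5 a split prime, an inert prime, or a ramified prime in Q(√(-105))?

ramifies in O_K

-105 mod 4 = 3, hence disc K = 4·(-105) = -420 and O_K = ℤ[√-105].
disc(K) = -420 = 5·(-84), so p = 5 is ramified.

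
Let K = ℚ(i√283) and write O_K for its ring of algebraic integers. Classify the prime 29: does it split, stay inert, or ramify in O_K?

d = -283 ≡ 1 (mod 4), so O_K = ℤ[(1+√-283)/2] and disc(K) = d = -283.
29 ∤ -283, so 29 is unramified.
(-283/29) = 7^14 mod 29 = 1, giving Legendre symbol 1.
Legendre symbol 1 ⇒ 29 is split.

p splits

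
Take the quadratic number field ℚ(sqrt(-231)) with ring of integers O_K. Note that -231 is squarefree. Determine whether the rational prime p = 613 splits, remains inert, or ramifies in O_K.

remains prime (inert)

Since -231 ≡ 1 mod 4, the ring of integers is ℤ[(1+√-231)/2] with discriminant -231.
613 ∤ -231, so 613 is unramified.
(-231/613) = 382^306 mod 613 = 612, giving Legendre symbol -1.
d is a non-residue mod p, hence 613 remains inert in O_K.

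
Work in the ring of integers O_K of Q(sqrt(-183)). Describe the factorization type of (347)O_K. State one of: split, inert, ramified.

remains prime (inert)

d = -183 ≡ 1 (mod 4), so O_K = ℤ[(1+√-183)/2] and disc(K) = d = -183.
disc(K) = -183 is not divisible by 347; 347 is unramified.
Compute (-183/347) via Euler: 164^((347-1)/2) mod 347 = 346, so (-183/347) = -1.
d is a non-residue mod p, hence 347 remains inert in O_K.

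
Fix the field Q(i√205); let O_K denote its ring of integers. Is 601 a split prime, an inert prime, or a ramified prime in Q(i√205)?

inert — (601) stays prime in O_K

-205 mod 4 = 3, hence disc K = 4·(-205) = -820 and O_K = ℤ[√-205].
601 ∤ -820, so 601 is unramified.
(-205/601) = 396^300 mod 601 = 600, giving Legendre symbol -1.
d is a non-residue mod p, hence 601 remains inert in O_K.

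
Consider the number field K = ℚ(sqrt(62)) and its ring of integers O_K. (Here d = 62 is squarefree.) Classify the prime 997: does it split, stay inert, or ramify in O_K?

997 remains inert

Since 62 ≢ 1 mod 4, the ring of integers is ℤ[√62] with discriminant 4·62 = 248.
disc(K) = 248 is not divisible by 997; 997 is unramified.
Compute (62/997) via Euler: 62^((997-1)/2) mod 997 = 996, so (62/997) = -1.
(62/997) = -1, so 997 is inert.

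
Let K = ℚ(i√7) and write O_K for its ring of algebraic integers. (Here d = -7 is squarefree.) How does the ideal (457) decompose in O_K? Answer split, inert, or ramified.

split — (457) = 𝔭₁𝔭₂ with 𝔭₁ ≠ 𝔭₂

d = -7 ≡ 1 (mod 4), so O_K = ℤ[(1+√-7)/2] and disc(K) = d = -7.
457 ∤ -7, so 457 is unramified.
Compute (-7/457) via Euler: 450^((457-1)/2) mod 457 = 1, so (-7/457) = 1.
d is a quadratic residue mod p, hence 457 splits in O_K.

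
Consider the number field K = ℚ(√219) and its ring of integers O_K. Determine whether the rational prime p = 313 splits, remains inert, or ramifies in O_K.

inert — (313) stays prime in O_K

219 mod 4 = 3, hence disc K = 4·219 = 876 and O_K = ℤ[√219].
Since gcd(313, 876) = 1 the prime 313 does not ramify.
Compute (219/313) via Euler: 219^((313-1)/2) mod 313 = 312, so (219/313) = -1.
Legendre symbol -1 ⇒ 313 is inert.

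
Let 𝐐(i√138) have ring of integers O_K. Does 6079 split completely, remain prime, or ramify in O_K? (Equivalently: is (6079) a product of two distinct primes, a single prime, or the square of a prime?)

split

-138 mod 4 = 2, hence disc K = 4·(-138) = -552 and O_K = ℤ[√-138].
disc(K) = -552 is not divisible by 6079; 6079 is unramified.
Compute (-138/6079) via Euler: 5941^((6079-1)/2) mod 6079 = 1, so (-138/6079) = 1.
Legendre symbol 1 ⇒ 6079 is split.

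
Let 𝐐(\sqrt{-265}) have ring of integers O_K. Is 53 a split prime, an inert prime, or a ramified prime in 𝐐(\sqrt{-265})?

d = -265 ≡ 3 (mod 4), so O_K = ℤ[√-265] and disc(K) = 4d = -1060.
Ramification test: 53 | -1060. The prime 53 ramifies in K.

ramifies in O_K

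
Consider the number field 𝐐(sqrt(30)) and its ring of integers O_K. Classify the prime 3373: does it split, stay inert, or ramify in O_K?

split — (3373) = 𝔭₁𝔭₂ with 𝔭₁ ≠ 𝔭₂

30 mod 4 = 2, hence disc K = 4·30 = 120 and O_K = ℤ[√30].
3373 ∤ 120, so 3373 is unramified.
Compute (30/3373) via Euler: 30^((3373-1)/2) mod 3373 = 1, so (30/3373) = 1.
d is a quadratic residue mod p, hence 3373 splits in O_K.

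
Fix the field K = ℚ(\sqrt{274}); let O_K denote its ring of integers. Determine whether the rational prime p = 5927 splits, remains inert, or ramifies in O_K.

d = 274 ≡ 2 (mod 4), so O_K = ℤ[√274] and disc(K) = 4d = 1096.
disc(K) = 1096 is not divisible by 5927; 5927 is unramified.
Legendre symbol by Euler's criterion: (274/5927) ≡ 274^2963 ≡ 1 (mod 5927), i.e. (274/5927) = 1.
(274/5927) = 1, so 5927 splits.

split — (5927) = 𝔭₁𝔭₂ with 𝔭₁ ≠ 𝔭₂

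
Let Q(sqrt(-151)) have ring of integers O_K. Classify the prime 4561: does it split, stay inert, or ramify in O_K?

-151 mod 4 = 1, hence disc K = -151 and O_K = ℤ[(1+√-151)/2].
Since gcd(4561, -151) = 1 the prime 4561 does not ramify.
(-151/4561) = 4410^2280 mod 4561 = 1, giving Legendre symbol 1.
(-151/4561) = 1, so 4561 splits.

4561 splits in O_K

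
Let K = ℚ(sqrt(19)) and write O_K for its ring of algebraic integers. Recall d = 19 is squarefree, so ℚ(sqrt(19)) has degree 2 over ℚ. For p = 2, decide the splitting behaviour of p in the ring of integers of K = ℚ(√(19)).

d = 19 ≡ 3 (mod 4), so O_K = ℤ[√19] and disc(K) = 4d = 76.
disc(K) = 76 = 2·38, so p = 2 is ramified.

p ramifies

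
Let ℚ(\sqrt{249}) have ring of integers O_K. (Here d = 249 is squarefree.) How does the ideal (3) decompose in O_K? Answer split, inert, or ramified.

ramified — (3) = 𝔭²

249 mod 4 = 1, hence disc K = 249 and O_K = ℤ[(1+√249)/2].
3 divides disc(K) = 249, so 3 ramifies.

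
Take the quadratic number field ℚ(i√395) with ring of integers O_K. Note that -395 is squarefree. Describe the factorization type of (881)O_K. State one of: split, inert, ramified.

inert

d = -395 ≡ 1 (mod 4), so O_K = ℤ[(1+√-395)/2] and disc(K) = d = -395.
Since gcd(881, -395) = 1 the prime 881 does not ramify.
Legendre symbol by Euler's criterion: (-395/881) ≡ (-395)^440 ≡ 880 (mod 881), i.e. (-395/881) = -1.
Legendre symbol -1 ⇒ 881 is inert.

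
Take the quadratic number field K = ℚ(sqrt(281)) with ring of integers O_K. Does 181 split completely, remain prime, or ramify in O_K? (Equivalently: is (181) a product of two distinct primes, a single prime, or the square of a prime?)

split — (181) = 𝔭₁𝔭₂ with 𝔭₁ ≠ 𝔭₂

281 mod 4 = 1, hence disc K = 281 and O_K = ℤ[(1+√281)/2].
disc(K) = 281 is not divisible by 181; 181 is unramified.
Compute (281/181) via Euler: 100^((181-1)/2) mod 181 = 1, so (281/181) = 1.
d is a quadratic residue mod p, hence 181 splits in O_K.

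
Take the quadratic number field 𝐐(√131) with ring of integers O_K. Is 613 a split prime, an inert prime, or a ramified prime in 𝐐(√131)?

613 splits in O_K

Since 131 ≢ 1 mod 4, the ring of integers is ℤ[√131] with discriminant 4·131 = 524.
Since gcd(613, 524) = 1 the prime 613 does not ramify.
Legendre symbol by Euler's criterion: (131/613) ≡ 131^306 ≡ 1 (mod 613), i.e. (131/613) = 1.
d is a quadratic residue mod p, hence 613 splits in O_K.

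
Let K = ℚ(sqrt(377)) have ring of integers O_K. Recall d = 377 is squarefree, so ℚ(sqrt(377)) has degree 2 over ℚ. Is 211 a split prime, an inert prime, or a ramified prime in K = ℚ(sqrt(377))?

p is inert

Since 377 ≡ 1 mod 4, the ring of integers is ℤ[(1+√377)/2] with discriminant 377.
Since gcd(211, 377) = 1 the prime 211 does not ramify.
Euler's criterion: 377^105 mod 211 = 210. Thus (377|211) = -1.
d is a non-residue mod p, hence 211 remains inert in O_K.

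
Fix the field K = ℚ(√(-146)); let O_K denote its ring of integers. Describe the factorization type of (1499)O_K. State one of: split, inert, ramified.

-146 mod 4 = 2, hence disc K = 4·(-146) = -584 and O_K = ℤ[√-146].
1499 ∤ -584, so 1499 is unramified.
Euler's criterion: (-146)^749 mod 1499 = 1498. Thus (-146|1499) = -1.
d is a non-residue mod p, hence 1499 remains inert in O_K.

inert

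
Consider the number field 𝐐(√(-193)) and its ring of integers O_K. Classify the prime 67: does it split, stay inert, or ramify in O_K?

d = -193 ≡ 3 (mod 4), so O_K = ℤ[√-193] and disc(K) = 4d = -772.
disc(K) = -772 is not divisible by 67; 67 is unramified.
(-193/67) = 8^33 mod 67 = 66, giving Legendre symbol -1.
Legendre symbol -1 ⇒ 67 is inert.

p is inert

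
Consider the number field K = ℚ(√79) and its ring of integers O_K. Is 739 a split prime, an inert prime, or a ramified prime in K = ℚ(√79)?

p splits

79 mod 4 = 3, hence disc K = 4·79 = 316 and O_K = ℤ[√79].
disc(K) = 316 is not divisible by 739; 739 is unramified.
Compute (79/739) via Euler: 79^((739-1)/2) mod 739 = 1, so (79/739) = 1.
d is a quadratic residue mod p, hence 739 splits in O_K.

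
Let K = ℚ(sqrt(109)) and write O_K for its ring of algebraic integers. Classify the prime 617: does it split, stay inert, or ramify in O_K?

d = 109 ≡ 1 (mod 4), so O_K = ℤ[(1+√109)/2] and disc(K) = d = 109.
617 ∤ 109, so 617 is unramified.
Legendre symbol by Euler's criterion: (109/617) ≡ 109^308 ≡ 616 (mod 617), i.e. (109/617) = -1.
Legendre symbol -1 ⇒ 617 is inert.

remains prime (inert)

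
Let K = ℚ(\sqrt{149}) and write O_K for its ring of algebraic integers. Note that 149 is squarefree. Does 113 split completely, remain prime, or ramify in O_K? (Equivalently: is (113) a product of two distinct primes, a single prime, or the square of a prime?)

Since 149 ≡ 1 mod 4, the ring of integers is ℤ[(1+√149)/2] with discriminant 149.
disc(K) = 149 is not divisible by 113; 113 is unramified.
Compute (149/113) via Euler: 36^((113-1)/2) mod 113 = 1, so (149/113) = 1.
Legendre symbol 1 ⇒ 113 is split.

p splits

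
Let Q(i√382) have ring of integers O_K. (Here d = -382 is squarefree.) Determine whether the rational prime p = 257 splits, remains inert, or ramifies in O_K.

Since -382 ≢ 1 mod 4, the ring of integers is ℤ[√-382] with discriminant 4·(-382) = -1528.
257 ∤ -1528, so 257 is unramified.
Legendre symbol by Euler's criterion: (-382/257) ≡ (-382)^128 ≡ 256 (mod 257), i.e. (-382/257) = -1.
(-382/257) = -1, so 257 is inert.

remains prime (inert)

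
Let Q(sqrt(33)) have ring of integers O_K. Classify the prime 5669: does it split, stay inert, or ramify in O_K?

Since 33 ≡ 1 mod 4, the ring of integers is ℤ[(1+√33)/2] with discriminant 33.
disc(K) = 33 is not divisible by 5669; 5669 is unramified.
(33/5669) = 33^2834 mod 5669 = 5668, giving Legendre symbol -1.
Legendre symbol -1 ⇒ 5669 is inert.

inert — (5669) stays prime in O_K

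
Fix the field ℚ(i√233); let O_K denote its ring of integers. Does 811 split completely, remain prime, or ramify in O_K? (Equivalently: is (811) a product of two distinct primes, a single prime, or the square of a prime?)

p is inert

d = -233 ≡ 3 (mod 4), so O_K = ℤ[√-233] and disc(K) = 4d = -932.
Since gcd(811, -932) = 1 the prime 811 does not ramify.
(-233/811) = 578^405 mod 811 = 810, giving Legendre symbol -1.
Legendre symbol -1 ⇒ 811 is inert.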